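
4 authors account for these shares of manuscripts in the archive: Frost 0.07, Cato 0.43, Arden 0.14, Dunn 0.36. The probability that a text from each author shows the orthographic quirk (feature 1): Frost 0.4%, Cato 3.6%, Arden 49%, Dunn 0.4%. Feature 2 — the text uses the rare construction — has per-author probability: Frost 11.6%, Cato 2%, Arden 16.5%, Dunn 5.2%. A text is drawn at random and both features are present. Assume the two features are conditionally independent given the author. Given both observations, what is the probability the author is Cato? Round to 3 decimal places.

0.026

Prior × likelihood for each hypothesis:
  Frost: 0.07 × 0.004 × 0.116 = 0.00003248
  Cato: 0.43 × 0.036 × 0.02 = 0.0003096
  Arden: 0.14 × 0.49 × 0.165 = 0.011319
  Dunn: 0.36 × 0.004 × 0.052 = 0.00007488
Normalizing constant = 0.01173596.
P(Cato | evidence) = 0.0003096 / 0.01173596 ≈ 0.026.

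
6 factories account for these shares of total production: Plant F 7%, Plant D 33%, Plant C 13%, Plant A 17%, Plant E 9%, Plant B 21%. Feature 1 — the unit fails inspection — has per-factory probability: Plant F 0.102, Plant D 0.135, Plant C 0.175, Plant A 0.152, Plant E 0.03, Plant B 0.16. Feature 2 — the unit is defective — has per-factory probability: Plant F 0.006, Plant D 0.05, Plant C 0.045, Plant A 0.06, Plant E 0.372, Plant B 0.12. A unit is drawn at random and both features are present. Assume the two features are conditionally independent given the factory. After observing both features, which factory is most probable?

Plant B

Prior × likelihood for each hypothesis:
  Plant F: 0.07 × 0.102 × 0.006 = 0.00004284
  Plant D: 0.33 × 0.135 × 0.05 = 0.0022275
  Plant C: 0.13 × 0.175 × 0.045 = 0.00102375
  Plant A: 0.17 × 0.152 × 0.06 = 0.0015504
  Plant E: 0.09 × 0.03 × 0.372 = 0.0010044
  Plant B: 0.21 × 0.16 × 0.12 = 0.004032
Total = 0.00988089.
Largest term belongs to Plant B, so Plant B is most probable.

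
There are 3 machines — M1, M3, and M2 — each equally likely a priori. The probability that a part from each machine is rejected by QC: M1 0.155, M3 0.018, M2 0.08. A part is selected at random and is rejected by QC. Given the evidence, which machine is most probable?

M1

With a uniform prior (1/3 each), posterior ∝ likelihood:
  M1: 0.155
  M3: 0.018
  M2: 0.08
Sum = 0.253.
Largest term belongs to M1, so M1 is most probable.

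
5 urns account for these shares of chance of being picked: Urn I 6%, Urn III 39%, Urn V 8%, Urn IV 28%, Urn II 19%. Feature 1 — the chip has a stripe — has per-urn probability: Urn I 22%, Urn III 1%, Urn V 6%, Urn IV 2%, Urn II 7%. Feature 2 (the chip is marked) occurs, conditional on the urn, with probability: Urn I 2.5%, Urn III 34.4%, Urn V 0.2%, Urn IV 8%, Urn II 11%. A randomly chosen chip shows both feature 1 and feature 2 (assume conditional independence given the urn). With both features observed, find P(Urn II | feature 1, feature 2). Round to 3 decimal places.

0.407

Prior × likelihood for each hypothesis:
  Urn I: 0.06 × 0.22 × 0.025 = 0.00033
  Urn III: 0.39 × 0.01 × 0.344 = 0.0013416
  Urn V: 0.08 × 0.06 × 0.002 = 0.0000096
  Urn IV: 0.28 × 0.02 × 0.08 = 0.000448
  Urn II: 0.19 × 0.07 × 0.11 = 0.001463
Normalizing constant = 0.0035922.
P(Urn II | evidence) = 0.001463 / 0.0035922 ≈ 0.407.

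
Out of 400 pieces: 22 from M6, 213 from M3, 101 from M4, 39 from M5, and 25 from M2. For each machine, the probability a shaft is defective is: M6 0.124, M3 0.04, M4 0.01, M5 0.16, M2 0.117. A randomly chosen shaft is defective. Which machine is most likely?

M3

Prior × likelihood for each hypothesis:
  M6: 0.055 × 0.124 = 0.00682
  M3: 0.5325 × 0.04 = 0.0213
  M4: 0.2525 × 0.01 = 0.002525
  M5: 0.0975 × 0.16 = 0.0156
  M2: 0.0625 × 0.117 = 0.0073125
Total = 0.0535575.
Largest term belongs to M3, so M3 is most probable.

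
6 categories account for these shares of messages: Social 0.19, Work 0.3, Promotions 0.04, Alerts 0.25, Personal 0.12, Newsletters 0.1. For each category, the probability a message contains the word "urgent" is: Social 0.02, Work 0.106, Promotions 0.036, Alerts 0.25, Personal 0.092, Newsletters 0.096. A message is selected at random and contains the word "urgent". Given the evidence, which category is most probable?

By Bayes' rule, posterior ∝ prior × likelihood:
  Social: 0.19 × 0.02 = 0.0038
  Work: 0.3 × 0.106 = 0.0318
  Promotions: 0.04 × 0.036 = 0.00144
  Alerts: 0.25 × 0.25 = 0.0625
  Personal: 0.12 × 0.092 = 0.01104
  Newsletters: 0.1 × 0.096 = 0.0096
Sum = 0.12018.
Largest term belongs to Alerts, so Alerts is most probable.

Alerts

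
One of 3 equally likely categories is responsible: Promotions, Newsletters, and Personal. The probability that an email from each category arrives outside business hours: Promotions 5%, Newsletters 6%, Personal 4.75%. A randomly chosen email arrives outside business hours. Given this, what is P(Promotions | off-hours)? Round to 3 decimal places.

With a uniform prior (1/3 each), posterior ∝ likelihood:
  Promotions: 0.05
  Newsletters: 0.06
  Personal: 0.0475
Sum = 0.1575.
P(Promotions | evidence) = 0.05 / 0.1575 ≈ 0.317.

0.317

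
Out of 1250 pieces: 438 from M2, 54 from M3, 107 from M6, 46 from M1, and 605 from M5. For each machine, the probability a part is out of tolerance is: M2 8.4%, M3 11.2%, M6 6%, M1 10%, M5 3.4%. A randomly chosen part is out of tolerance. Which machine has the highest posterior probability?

M2

Compute prior × likelihood for every hypothesis:
  M2: 0.3504 × 0.084 = 0.0294336
  M3: 0.0432 × 0.112 = 0.0048384
  M6: 0.0856 × 0.06 = 0.005136
  M1: 0.0368 × 0.1 = 0.00368
  M5: 0.484 × 0.034 = 0.016456
Normalizing constant = 0.059544.
Largest term belongs to M2, so M2 is most probable.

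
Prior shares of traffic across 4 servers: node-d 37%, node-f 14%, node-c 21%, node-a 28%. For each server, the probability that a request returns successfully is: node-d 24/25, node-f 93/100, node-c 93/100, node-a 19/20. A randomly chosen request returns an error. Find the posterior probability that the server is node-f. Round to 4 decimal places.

Taking complements, P(error | each) = node-d 0.04, node-f 0.07, node-c 0.07, node-a 0.05.
Compute prior × likelihood for every hypothesis:
  node-d: 0.37 × 0.04 = 0.0148
  node-f: 0.14 × 0.07 = 0.0098
  node-c: 0.21 × 0.07 = 0.0147
  node-a: 0.28 × 0.05 = 0.014
Normalizing constant = 0.0533.
P(node-f | evidence) = 0.0098 / 0.0533 ≈ 0.1839.

0.1839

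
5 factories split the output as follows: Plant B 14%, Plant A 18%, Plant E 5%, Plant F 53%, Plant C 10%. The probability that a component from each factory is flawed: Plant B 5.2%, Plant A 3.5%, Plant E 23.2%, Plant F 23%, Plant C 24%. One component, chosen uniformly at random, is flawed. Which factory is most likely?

By Bayes' rule, posterior ∝ prior × likelihood:
  Plant B: 0.14 × 0.052 = 0.00728
  Plant A: 0.18 × 0.035 = 0.0063
  Plant E: 0.05 × 0.232 = 0.0116
  Plant F: 0.53 × 0.23 = 0.1219
  Plant C: 0.1 × 0.24 = 0.024
Sum = 0.17108.
Largest term belongs to Plant F, so Plant F is most probable.

Plant F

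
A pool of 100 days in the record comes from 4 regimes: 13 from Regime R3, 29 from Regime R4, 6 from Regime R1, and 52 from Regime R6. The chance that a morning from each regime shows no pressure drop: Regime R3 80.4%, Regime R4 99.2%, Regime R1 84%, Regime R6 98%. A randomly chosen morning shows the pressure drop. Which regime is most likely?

Taking complements, P(drop | each) = Regime R3 0.196, Regime R4 0.008, Regime R1 0.16, Regime R6 0.02.
Compute prior × likelihood for every hypothesis:
  Regime R3: 0.13 × 0.196 = 0.02548
  Regime R4: 0.29 × 0.008 = 0.00232
  Regime R1: 0.06 × 0.16 = 0.0096
  Regime R6: 0.52 × 0.02 = 0.0104
Total = 0.0478.
Largest term belongs to Regime R3, so Regime R3 is most probable.

Regime R3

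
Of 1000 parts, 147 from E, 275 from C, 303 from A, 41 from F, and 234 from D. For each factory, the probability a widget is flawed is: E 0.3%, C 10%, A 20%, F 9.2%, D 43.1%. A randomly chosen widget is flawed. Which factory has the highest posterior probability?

Compute prior × likelihood for every hypothesis:
  E: 0.147 × 0.003 = 0.000441
  C: 0.275 × 0.1 = 0.0275
  A: 0.303 × 0.2 = 0.0606
  F: 0.041 × 0.092 = 0.003772
  D: 0.234 × 0.431 = 0.100854
Sum = 0.193167.
Largest term belongs to D, so D is most probable.

D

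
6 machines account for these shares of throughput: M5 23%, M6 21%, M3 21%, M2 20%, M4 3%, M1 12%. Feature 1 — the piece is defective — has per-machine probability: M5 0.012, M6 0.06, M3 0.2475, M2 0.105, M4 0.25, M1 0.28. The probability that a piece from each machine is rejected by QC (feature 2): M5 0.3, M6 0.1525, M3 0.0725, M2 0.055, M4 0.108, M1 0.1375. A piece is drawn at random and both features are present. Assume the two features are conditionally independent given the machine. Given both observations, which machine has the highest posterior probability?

M1

Unnormalized posteriors (prior × likelihood):
  M5: 0.23 × 0.012 × 0.3 = 0.000828
  M6: 0.21 × 0.06 × 0.1525 = 0.0019215
  M3: 0.21 × 0.2475 × 0.0725 = 0.0037681875
  M2: 0.2 × 0.105 × 0.055 = 0.001155
  M4: 0.03 × 0.25 × 0.108 = 0.00081
  M1: 0.12 × 0.28 × 0.1375 = 0.00462
Sum = 0.0131026875.
Largest term belongs to M1, so M1 is most probable.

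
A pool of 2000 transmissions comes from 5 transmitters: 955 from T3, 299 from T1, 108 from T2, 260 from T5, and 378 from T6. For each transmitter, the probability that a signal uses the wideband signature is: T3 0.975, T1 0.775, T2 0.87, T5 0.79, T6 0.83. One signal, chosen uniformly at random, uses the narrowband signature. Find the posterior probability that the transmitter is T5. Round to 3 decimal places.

Taking complements, P(narrowband | each) = T3 0.025, T1 0.225, T2 0.13, T5 0.21, T6 0.17.
Compute prior × likelihood for every hypothesis:
  T3: 0.4775 × 0.025 = 0.0119375
  T1: 0.1495 × 0.225 = 0.0336375
  T2: 0.054 × 0.13 = 0.00702
  T5: 0.13 × 0.21 = 0.0273
  T6: 0.189 × 0.17 = 0.03213
Total = 0.112025.
P(T5 | evidence) = 0.0273 / 0.112025 ≈ 0.244.

0.244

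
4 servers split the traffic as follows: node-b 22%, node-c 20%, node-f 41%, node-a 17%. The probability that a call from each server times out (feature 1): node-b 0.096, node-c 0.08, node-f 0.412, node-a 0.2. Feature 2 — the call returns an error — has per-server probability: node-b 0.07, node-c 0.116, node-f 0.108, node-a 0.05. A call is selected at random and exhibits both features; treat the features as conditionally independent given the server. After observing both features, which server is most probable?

node-f

Prior × likelihood for each hypothesis:
  node-b: 0.22 × 0.096 × 0.07 = 0.0014784
  node-c: 0.2 × 0.08 × 0.116 = 0.001856
  node-f: 0.41 × 0.412 × 0.108 = 0.01824336
  node-a: 0.17 × 0.2 × 0.05 = 0.0017
Total = 0.02327776.
Largest term belongs to node-f, so node-f is most probable.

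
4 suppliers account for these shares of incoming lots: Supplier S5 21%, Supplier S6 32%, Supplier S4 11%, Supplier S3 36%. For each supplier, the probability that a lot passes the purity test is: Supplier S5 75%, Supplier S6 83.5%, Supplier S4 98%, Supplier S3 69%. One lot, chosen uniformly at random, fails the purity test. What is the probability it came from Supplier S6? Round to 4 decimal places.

0.2410

Taking complements, P(off-spec | each) = Supplier S5 0.25, Supplier S6 0.165, Supplier S4 0.02, Supplier S3 0.31.
By Bayes' rule, posterior ∝ prior × likelihood:
  Supplier S5: 0.21 × 0.25 = 0.0525
  Supplier S6: 0.32 × 0.165 = 0.0528
  Supplier S4: 0.11 × 0.02 = 0.0022
  Supplier S3: 0.36 × 0.31 = 0.1116
Total = 0.2191.
P(Supplier S6 | evidence) = 0.0528 / 0.2191 ≈ 0.2410.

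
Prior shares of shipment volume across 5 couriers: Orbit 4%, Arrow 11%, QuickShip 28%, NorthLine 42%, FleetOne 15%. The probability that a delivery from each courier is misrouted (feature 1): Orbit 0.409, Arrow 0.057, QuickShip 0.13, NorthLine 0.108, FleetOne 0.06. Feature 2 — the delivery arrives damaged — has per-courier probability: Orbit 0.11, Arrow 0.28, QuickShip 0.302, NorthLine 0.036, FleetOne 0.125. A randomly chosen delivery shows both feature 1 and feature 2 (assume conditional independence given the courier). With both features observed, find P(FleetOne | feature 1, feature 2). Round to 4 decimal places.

0.0650

Unnormalized posteriors (prior × likelihood):
  Orbit: 0.04 × 0.409 × 0.11 = 0.0017996
  Arrow: 0.11 × 0.057 × 0.28 = 0.0017556
  QuickShip: 0.28 × 0.13 × 0.302 = 0.0109928
  NorthLine: 0.42 × 0.108 × 0.036 = 0.00163296
  FleetOne: 0.15 × 0.06 × 0.125 = 0.001125
Normalizing constant = 0.01730596.
P(FleetOne | evidence) = 0.001125 / 0.01730596 ≈ 0.0650.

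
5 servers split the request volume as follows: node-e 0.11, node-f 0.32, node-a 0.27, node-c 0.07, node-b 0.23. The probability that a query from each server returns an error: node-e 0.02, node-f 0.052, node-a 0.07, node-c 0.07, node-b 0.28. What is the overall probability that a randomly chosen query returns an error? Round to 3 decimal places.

By Bayes' rule, posterior ∝ prior × likelihood:
  node-e: 0.11 × 0.02 = 0.0022
  node-f: 0.32 × 0.052 = 0.01664
  node-a: 0.27 × 0.07 = 0.0189
  node-c: 0.07 × 0.07 = 0.0049
  node-b: 0.23 × 0.28 = 0.0644
P(error) = 0.0022 + 0.01664 + 0.0189 + 0.0049 + 0.0644 = 0.10704 → 0.107.

0.107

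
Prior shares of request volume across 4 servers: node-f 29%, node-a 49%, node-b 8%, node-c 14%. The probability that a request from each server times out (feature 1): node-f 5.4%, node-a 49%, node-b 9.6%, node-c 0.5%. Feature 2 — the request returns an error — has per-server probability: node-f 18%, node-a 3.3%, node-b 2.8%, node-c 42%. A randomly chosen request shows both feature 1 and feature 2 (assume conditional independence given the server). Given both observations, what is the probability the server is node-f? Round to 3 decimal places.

0.251

Unnormalized posteriors (prior × likelihood):
  node-f: 0.29 × 0.054 × 0.18 = 0.0028188
  node-a: 0.49 × 0.49 × 0.033 = 0.0079233
  node-b: 0.08 × 0.096 × 0.028 = 0.00021504
  node-c: 0.14 × 0.005 × 0.42 = 0.000294
Sum = 0.01125114.
P(node-f | evidence) = 0.0028188 / 0.01125114 ≈ 0.251.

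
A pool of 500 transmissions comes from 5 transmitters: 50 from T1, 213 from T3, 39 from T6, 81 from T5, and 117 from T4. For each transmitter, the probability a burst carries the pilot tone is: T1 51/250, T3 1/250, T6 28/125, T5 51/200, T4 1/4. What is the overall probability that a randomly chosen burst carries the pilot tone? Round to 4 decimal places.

0.1394

Prior × likelihood for each hypothesis:
  T1: 0.1 × 0.204 = 0.0204
  T3: 0.426 × 0.004 = 0.001704
  T6: 0.078 × 0.224 = 0.017472
  T5: 0.162 × 0.255 = 0.04131
  T4: 0.234 × 0.25 = 0.0585
P(pilot) = 0.0204 + 0.001704 + 0.017472 + 0.04131 + 0.0585 = 0.139386 → 0.1394.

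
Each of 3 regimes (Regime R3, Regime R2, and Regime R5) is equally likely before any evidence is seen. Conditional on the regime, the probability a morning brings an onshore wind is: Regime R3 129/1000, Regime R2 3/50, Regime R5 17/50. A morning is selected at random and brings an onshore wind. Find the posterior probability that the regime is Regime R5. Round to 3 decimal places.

0.643

Since the prior is uniform, the posterior is proportional to the likelihood:
  Regime R3: 0.129
  Regime R2: 0.06
  Regime R5: 0.34
Total = 0.529.
P(Regime R5 | evidence) = 0.34 / 0.529 ≈ 0.643.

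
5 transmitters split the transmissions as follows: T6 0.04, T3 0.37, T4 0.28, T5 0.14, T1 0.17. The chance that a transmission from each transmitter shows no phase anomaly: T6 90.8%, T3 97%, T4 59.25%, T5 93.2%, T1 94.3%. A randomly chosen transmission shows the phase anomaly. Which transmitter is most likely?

Taking complements, P(anomaly | each) = T6 0.092, T3 0.03, T4 0.4075, T5 0.068, T1 0.057.
By Bayes' rule, posterior ∝ prior × likelihood:
  T6: 0.04 × 0.092 = 0.00368
  T3: 0.37 × 0.03 = 0.0111
  T4: 0.28 × 0.4075 = 0.1141
  T5: 0.14 × 0.068 = 0.00952
  T1: 0.17 × 0.057 = 0.00969
Sum = 0.14809.
Largest term belongs to T4, so T4 is most probable.

T4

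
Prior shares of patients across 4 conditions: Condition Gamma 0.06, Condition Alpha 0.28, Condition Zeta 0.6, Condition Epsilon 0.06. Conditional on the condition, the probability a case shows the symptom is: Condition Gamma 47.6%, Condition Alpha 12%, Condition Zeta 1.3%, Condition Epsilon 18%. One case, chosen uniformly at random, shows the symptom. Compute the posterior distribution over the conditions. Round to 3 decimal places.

Unnormalized posteriors (prior × likelihood):
  Condition Gamma: 0.06 × 0.476 = 0.02856
  Condition Alpha: 0.28 × 0.12 = 0.0336
  Condition Zeta: 0.6 × 0.013 = 0.0078
  Condition Epsilon: 0.06 × 0.18 = 0.0108
Total = 0.08076.
P(Condition Gamma | symptomatic) = 0.02856/0.08076 ≈ 0.354
P(Condition Alpha | symptomatic) = 0.0336/0.08076 ≈ 0.416
P(Condition Zeta | symptomatic) = 0.0078/0.08076 ≈ 0.097
P(Condition Epsilon | symptomatic) = 0.0108/0.08076 ≈ 0.134

Condition Gamma 0.354, Condition Alpha 0.416, Condition Zeta 0.097, Condition Epsilon 0.134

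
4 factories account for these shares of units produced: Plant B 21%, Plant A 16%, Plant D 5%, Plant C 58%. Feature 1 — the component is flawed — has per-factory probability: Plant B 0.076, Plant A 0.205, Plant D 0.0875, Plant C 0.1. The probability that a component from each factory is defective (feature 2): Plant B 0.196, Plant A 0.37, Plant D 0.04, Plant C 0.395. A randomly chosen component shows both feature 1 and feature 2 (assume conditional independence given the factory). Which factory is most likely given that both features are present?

Plant C

By Bayes' rule, posterior ∝ prior × likelihood:
  Plant B: 0.21 × 0.076 × 0.196 = 0.00312816
  Plant A: 0.16 × 0.205 × 0.37 = 0.012136
  Plant D: 0.05 × 0.0875 × 0.04 = 0.000175
  Plant C: 0.58 × 0.1 × 0.395 = 0.02291
Total = 0.03834916.
Largest term belongs to Plant C, so Plant C is most probable.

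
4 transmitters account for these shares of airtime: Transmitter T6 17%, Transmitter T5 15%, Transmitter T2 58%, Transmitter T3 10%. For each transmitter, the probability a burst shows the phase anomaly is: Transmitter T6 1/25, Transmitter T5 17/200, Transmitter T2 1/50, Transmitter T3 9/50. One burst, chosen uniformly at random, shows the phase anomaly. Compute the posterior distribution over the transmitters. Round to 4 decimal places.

Compute prior × likelihood for every hypothesis:
  Transmitter T6: 0.17 × 0.04 = 0.0068
  Transmitter T5: 0.15 × 0.085 = 0.01275
  Transmitter T2: 0.58 × 0.02 = 0.0116
  Transmitter T3: 0.1 × 0.18 = 0.018
Total = 0.04915.
P(Transmitter T6 | anomaly) = 0.0068/0.04915 ≈ 0.1384
P(Transmitter T5 | anomaly) = 0.01275/0.04915 ≈ 0.2594
P(Transmitter T2 | anomaly) = 0.0116/0.04915 ≈ 0.2360
P(Transmitter T3 | anomaly) = 0.018/0.04915 ≈ 0.3662
(Check: 0.1384+0.2594+0.2360+0.3662 = 1.0000.)

Transmitter T6 0.1384, Transmitter T5 0.2594, Transmitter T2 0.2360, Transmitter T3 0.3662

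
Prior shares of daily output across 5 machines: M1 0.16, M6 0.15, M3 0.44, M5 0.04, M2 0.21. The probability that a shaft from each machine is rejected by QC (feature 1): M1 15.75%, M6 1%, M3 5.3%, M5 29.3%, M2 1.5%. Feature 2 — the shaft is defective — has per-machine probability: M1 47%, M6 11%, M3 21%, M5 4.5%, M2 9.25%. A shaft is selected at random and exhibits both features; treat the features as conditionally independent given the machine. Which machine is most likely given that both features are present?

Unnormalized posteriors (prior × likelihood):
  M1: 0.16 × 0.1575 × 0.47 = 0.011844
  M6: 0.15 × 0.01 × 0.11 = 0.000165
  M3: 0.44 × 0.053 × 0.21 = 0.0048972
  M5: 0.04 × 0.293 × 0.045 = 0.0005274
  M2: 0.21 × 0.015 × 0.0925 = 0.000291375
Sum = 0.017724975.
Largest term belongs to M1, so M1 is most probable.

M1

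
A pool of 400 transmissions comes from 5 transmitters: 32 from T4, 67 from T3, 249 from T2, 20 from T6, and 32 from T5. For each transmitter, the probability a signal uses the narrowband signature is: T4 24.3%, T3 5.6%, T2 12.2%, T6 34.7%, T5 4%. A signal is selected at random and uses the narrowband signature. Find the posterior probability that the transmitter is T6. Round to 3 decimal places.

By Bayes' rule, posterior ∝ prior × likelihood:
  T4: 0.08 × 0.243 = 0.01944
  T3: 0.1675 × 0.056 = 0.00938
  T2: 0.6225 × 0.122 = 0.075945
  T6: 0.05 × 0.347 = 0.01735
  T5: 0.08 × 0.04 = 0.0032
Total = 0.125315.
P(T6 | evidence) = 0.01735 / 0.125315 ≈ 0.138.

0.138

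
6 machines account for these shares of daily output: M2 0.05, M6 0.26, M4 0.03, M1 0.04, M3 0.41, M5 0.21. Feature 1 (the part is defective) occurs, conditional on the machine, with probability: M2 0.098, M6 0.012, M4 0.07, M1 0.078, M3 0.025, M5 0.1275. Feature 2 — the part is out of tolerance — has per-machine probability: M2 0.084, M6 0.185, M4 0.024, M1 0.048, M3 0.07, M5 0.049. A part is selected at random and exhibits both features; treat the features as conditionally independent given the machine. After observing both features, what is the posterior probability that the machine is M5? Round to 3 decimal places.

0.408

Unnormalized posteriors (prior × likelihood):
  M2: 0.05 × 0.098 × 0.084 = 0.0004116
  M6: 0.26 × 0.012 × 0.185 = 0.0005772
  M4: 0.03 × 0.07 × 0.024 = 0.0000504
  M1: 0.04 × 0.078 × 0.048 = 0.00014976
  M3: 0.41 × 0.025 × 0.07 = 0.0007175
  M5: 0.21 × 0.1275 × 0.049 = 0.001311975
Normalizing constant = 0.003218435.
P(M5 | evidence) = 0.001311975 / 0.003218435 ≈ 0.408.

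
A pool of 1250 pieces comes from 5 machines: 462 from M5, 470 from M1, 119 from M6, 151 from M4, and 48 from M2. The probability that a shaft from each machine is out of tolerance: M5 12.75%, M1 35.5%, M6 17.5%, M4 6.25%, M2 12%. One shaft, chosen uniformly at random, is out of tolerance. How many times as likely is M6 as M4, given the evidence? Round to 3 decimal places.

Compute prior × likelihood for every hypothesis:
  M5: 0.3696 × 0.1275 = 0.047124
  M1: 0.376 × 0.355 = 0.13348
  M6: 0.0952 × 0.175 = 0.01666
  M4: 0.1208 × 0.0625 = 0.00755
  M2: 0.0384 × 0.12 = 0.004608
Sum = 0.209422.
The ratio is 0.01666 / 0.00755 (the normalizer cancels) = 2.207.

2.207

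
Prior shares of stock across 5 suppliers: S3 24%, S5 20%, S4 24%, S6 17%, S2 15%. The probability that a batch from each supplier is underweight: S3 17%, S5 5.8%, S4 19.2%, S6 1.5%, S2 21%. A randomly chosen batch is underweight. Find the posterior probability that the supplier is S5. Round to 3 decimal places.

Unnormalized posteriors (prior × likelihood):
  S3: 0.24 × 0.17 = 0.0408
  S5: 0.2 × 0.058 = 0.0116
  S4: 0.24 × 0.192 = 0.04608
  S6: 0.17 × 0.015 = 0.00255
  S2: 0.15 × 0.21 = 0.0315
Sum = 0.13253.
P(S5 | evidence) = 0.0116 / 0.13253 ≈ 0.088.

0.088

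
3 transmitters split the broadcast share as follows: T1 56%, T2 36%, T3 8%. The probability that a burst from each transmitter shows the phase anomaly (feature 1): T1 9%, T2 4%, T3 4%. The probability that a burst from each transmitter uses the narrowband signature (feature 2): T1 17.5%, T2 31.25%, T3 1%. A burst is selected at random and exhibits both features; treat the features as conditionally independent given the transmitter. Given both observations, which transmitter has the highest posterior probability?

Prior × likelihood for each hypothesis:
  T1: 0.56 × 0.09 × 0.175 = 0.00882
  T2: 0.36 × 0.04 × 0.3125 = 0.0045
  T3: 0.08 × 0.04 × 0.01 = 0.000032
Total = 0.013352.
Largest term belongs to T1, so T1 is most probable.

T1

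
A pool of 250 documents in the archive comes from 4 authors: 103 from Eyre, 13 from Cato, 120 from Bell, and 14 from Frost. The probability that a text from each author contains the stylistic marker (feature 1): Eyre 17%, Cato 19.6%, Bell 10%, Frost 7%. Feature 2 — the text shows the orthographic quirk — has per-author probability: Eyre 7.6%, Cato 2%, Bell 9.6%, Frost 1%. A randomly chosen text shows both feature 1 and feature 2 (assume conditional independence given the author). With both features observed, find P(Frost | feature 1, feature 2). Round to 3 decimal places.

Compute prior × likelihood for every hypothesis:
  Eyre: 0.412 × 0.17 × 0.076 = 0.00532304
  Cato: 0.052 × 0.196 × 0.02 = 0.00020384
  Bell: 0.48 × 0.1 × 0.096 = 0.004608
  Frost: 0.056 × 0.07 × 0.01 = 0.0000392
Total = 0.01017408.
P(Frost | evidence) = 0.0000392 / 0.01017408 ≈ 0.004.

0.004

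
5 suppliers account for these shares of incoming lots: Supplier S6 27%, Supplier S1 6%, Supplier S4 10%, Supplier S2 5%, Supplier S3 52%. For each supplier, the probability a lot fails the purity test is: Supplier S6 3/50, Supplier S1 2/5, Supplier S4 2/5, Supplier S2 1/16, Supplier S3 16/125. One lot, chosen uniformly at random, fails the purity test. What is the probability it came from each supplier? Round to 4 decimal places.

Prior × likelihood for each hypothesis:
  Supplier S6: 0.27 × 0.06 = 0.0162
  Supplier S1: 0.06 × 0.4 = 0.024
  Supplier S4: 0.1 × 0.4 = 0.04
  Supplier S2: 0.05 × 0.0625 = 0.003125
  Supplier S3: 0.52 × 0.128 = 0.06656
Normalizing constant = 0.149885.
P(Supplier S6 | off-spec) = 0.0162/0.149885 ≈ 0.1081
P(Supplier S1 | off-spec) = 0.024/0.149885 ≈ 0.1601
P(Supplier S4 | off-spec) = 0.04/0.149885 ≈ 0.2669
P(Supplier S2 | off-spec) = 0.003125/0.149885 ≈ 0.0208
P(Supplier S3 | off-spec) = 0.06656/0.149885 ≈ 0.4441

Supplier S6 0.1081, Supplier S1 0.1601, Supplier S4 0.2669, Supplier S2 0.0208, Supplier S3 0.4441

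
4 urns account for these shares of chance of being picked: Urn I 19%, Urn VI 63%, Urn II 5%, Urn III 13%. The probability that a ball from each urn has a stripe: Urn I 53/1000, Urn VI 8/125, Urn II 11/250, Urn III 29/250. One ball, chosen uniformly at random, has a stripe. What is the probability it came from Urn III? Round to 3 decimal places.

0.223

Compute prior × likelihood for every hypothesis:
  Urn I: 0.19 × 0.053 = 0.01007
  Urn VI: 0.63 × 0.064 = 0.04032
  Urn II: 0.05 × 0.044 = 0.0022
  Urn III: 0.13 × 0.116 = 0.01508
Normalizing constant = 0.06767.
P(Urn III | evidence) = 0.01508 / 0.06767 ≈ 0.223.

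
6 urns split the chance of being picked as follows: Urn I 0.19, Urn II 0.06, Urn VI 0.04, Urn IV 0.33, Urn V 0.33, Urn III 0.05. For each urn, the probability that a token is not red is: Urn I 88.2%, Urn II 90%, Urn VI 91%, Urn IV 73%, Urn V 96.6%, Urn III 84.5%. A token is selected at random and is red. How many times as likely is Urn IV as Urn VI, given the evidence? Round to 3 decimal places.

24.750

Taking complements, P(red | each) = Urn I 0.118, Urn II 0.1, Urn VI 0.09, Urn IV 0.27, Urn V 0.034, Urn III 0.155.
Compute prior × likelihood for every hypothesis:
  Urn I: 0.19 × 0.118 = 0.02242
  Urn II: 0.06 × 0.1 = 0.006
  Urn VI: 0.04 × 0.09 = 0.0036
  Urn IV: 0.33 × 0.27 = 0.0891
  Urn V: 0.33 × 0.034 = 0.01122
  Urn III: 0.05 × 0.155 = 0.00775
Sum = 0.14009.
The ratio is 0.0891 / 0.0036 (the normalizer cancels) = 24.750.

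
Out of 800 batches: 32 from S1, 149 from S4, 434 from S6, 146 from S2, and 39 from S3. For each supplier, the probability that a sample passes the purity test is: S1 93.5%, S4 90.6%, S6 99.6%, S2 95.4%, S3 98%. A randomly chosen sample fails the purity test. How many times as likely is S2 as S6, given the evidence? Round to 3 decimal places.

Taking complements, P(off-spec | each) = S1 0.065, S4 0.094, S6 0.004, S2 0.046, S3 0.02.
Compute prior × likelihood for every hypothesis:
  S1: 0.04 × 0.065 = 0.0026
  S4: 0.18625 × 0.094 = 0.0175075
  S6: 0.5425 × 0.004 = 0.00217
  S2: 0.1825 × 0.046 = 0.008395
  S3: 0.04875 × 0.02 = 0.000975
Sum = 0.0316475.
The ratio is 0.008395 / 0.00217 (the normalizer cancels) = 3.869.

3.869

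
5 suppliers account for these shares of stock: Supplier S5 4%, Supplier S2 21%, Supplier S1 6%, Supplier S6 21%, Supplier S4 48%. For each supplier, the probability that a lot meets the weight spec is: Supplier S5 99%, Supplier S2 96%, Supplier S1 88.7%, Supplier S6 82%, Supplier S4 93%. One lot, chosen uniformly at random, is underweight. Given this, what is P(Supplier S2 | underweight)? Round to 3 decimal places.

Taking complements, P(underweight | each) = Supplier S5 0.01, Supplier S2 0.04, Supplier S1 0.113, Supplier S6 0.18, Supplier S4 0.07.
Unnormalized posteriors (prior × likelihood):
  Supplier S5: 0.04 × 0.01 = 0.0004
  Supplier S2: 0.21 × 0.04 = 0.0084
  Supplier S1: 0.06 × 0.113 = 0.00678
  Supplier S6: 0.21 × 0.18 = 0.0378
  Supplier S4: 0.48 × 0.07 = 0.0336
Sum = 0.08698.
P(Supplier S2 | evidence) = 0.0084 / 0.08698 ≈ 0.097.

0.097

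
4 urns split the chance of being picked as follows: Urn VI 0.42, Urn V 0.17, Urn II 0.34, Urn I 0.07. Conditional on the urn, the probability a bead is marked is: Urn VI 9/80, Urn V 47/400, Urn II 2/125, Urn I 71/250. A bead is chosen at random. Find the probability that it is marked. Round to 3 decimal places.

0.093

By Bayes' rule, posterior ∝ prior × likelihood:
  Urn VI: 0.42 × 0.1125 = 0.04725
  Urn V: 0.17 × 0.1175 = 0.019975
  Urn II: 0.34 × 0.016 = 0.00544
  Urn I: 0.07 × 0.284 = 0.01988
P(marked) = 0.04725 + 0.019975 + 0.00544 + 0.01988 = 0.092545 → 0.093.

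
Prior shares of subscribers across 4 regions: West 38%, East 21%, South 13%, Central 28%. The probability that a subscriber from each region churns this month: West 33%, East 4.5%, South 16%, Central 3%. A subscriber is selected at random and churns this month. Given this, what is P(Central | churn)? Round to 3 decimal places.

0.051

By Bayes' rule, posterior ∝ prior × likelihood:
  West: 0.38 × 0.33 = 0.1254
  East: 0.21 × 0.045 = 0.00945
  South: 0.13 × 0.16 = 0.0208
  Central: 0.28 × 0.03 = 0.0084
Sum = 0.16405.
P(Central | evidence) = 0.0084 / 0.16405 ≈ 0.051.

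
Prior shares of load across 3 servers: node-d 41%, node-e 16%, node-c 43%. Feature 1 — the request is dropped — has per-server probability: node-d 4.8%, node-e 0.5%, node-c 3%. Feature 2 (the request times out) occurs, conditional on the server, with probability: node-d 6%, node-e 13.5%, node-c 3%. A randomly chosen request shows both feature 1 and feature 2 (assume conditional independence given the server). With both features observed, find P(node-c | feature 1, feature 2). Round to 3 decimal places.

Unnormalized posteriors (prior × likelihood):
  node-d: 0.41 × 0.048 × 0.06 = 0.0011808
  node-e: 0.16 × 0.005 × 0.135 = 0.000108
  node-c: 0.43 × 0.03 × 0.03 = 0.000387
Normalizing constant = 0.0016758.
P(node-c | evidence) = 0.000387 / 0.0016758 ≈ 0.231.

0.231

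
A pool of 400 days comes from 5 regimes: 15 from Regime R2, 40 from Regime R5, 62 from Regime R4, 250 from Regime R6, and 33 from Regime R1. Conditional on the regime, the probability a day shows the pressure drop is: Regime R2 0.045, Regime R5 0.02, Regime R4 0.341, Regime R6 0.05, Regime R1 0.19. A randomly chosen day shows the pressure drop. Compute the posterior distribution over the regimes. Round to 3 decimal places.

Regime R2 0.016, Regime R5 0.019, Regime R4 0.511, Regime R6 0.302, Regime R1 0.151

Prior × likelihood for each hypothesis:
  Regime R2: 0.0375 × 0.045 = 0.0016875
  Regime R5: 0.1 × 0.02 = 0.002
  Regime R4: 0.155 × 0.341 = 0.052855
  Regime R6: 0.625 × 0.05 = 0.03125
  Regime R1: 0.0825 × 0.19 = 0.015675
Normalizing constant = 0.1034675.
P(Regime R2 | drop) = 0.0016875/0.1034675 ≈ 0.016
P(Regime R5 | drop) = 0.002/0.1034675 ≈ 0.019
P(Regime R4 | drop) = 0.052855/0.1034675 ≈ 0.511
P(Regime R6 | drop) = 0.03125/0.1034675 ≈ 0.302
P(Regime R1 | drop) = 0.015675/0.1034675 ≈ 0.151
(Check: 0.016+0.019+0.511+0.302+0.151 = 0.999.)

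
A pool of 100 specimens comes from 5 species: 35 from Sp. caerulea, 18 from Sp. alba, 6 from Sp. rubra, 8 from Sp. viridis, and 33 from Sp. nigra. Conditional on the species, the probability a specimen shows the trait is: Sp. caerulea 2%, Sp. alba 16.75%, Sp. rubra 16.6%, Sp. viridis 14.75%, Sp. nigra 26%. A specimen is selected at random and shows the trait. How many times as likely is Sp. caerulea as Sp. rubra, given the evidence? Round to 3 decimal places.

Unnormalized posteriors (prior × likelihood):
  Sp. caerulea: 0.35 × 0.02 = 0.007
  Sp. alba: 0.18 × 0.1675 = 0.03015
  Sp. rubra: 0.06 × 0.166 = 0.00996
  Sp. viridis: 0.08 × 0.1475 = 0.0118
  Sp. nigra: 0.33 × 0.26 = 0.0858
Normalizing constant = 0.14471.
The ratio is 0.007 / 0.00996 (the normalizer cancels) = 0.703.

0.703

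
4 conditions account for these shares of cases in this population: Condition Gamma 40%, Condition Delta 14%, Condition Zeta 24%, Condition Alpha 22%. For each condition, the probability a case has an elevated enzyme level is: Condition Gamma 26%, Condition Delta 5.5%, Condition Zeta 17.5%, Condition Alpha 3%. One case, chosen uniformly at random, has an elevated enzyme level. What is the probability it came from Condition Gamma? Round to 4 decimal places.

0.6488

Prior × likelihood for each hypothesis:
  Condition Gamma: 0.4 × 0.26 = 0.104
  Condition Delta: 0.14 × 0.055 = 0.0077
  Condition Zeta: 0.24 × 0.175 = 0.042
  Condition Alpha: 0.22 × 0.03 = 0.0066
Normalizing constant = 0.1603.
P(Condition Gamma | evidence) = 0.104 / 0.1603 ≈ 0.6488.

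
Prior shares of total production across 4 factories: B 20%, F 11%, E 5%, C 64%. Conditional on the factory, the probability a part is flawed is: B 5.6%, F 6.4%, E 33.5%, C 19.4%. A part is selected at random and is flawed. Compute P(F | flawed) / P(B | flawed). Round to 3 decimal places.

Unnormalized posteriors (prior × likelihood):
  B: 0.2 × 0.056 = 0.0112
  F: 0.11 × 0.064 = 0.00704
  E: 0.05 × 0.335 = 0.01675
  C: 0.64 × 0.194 = 0.12416
Normalizing constant = 0.15915.
The ratio is 0.00704 / 0.0112 (the normalizer cancels) = 0.629.

0.629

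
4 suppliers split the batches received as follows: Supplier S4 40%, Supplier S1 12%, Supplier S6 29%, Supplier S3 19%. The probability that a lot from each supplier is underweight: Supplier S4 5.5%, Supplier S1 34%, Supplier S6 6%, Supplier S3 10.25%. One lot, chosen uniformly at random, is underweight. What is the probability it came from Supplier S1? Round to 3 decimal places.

0.409

Compute prior × likelihood for every hypothesis:
  Supplier S4: 0.4 × 0.055 = 0.022
  Supplier S1: 0.12 × 0.34 = 0.0408
  Supplier S6: 0.29 × 0.06 = 0.0174
  Supplier S3: 0.19 × 0.1025 = 0.019475
Normalizing constant = 0.099675.
P(Supplier S1 | evidence) = 0.0408 / 0.099675 ≈ 0.409.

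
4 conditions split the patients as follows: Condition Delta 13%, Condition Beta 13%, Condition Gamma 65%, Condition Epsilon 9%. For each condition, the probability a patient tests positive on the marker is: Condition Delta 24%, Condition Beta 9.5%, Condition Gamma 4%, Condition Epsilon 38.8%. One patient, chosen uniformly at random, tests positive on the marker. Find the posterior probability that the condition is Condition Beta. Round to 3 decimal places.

0.118

Compute prior × likelihood for every hypothesis:
  Condition Delta: 0.13 × 0.24 = 0.0312
  Condition Beta: 0.13 × 0.095 = 0.01235
  Condition Gamma: 0.65 × 0.04 = 0.026
  Condition Epsilon: 0.09 × 0.388 = 0.03492
Total = 0.10447.
P(Condition Beta | evidence) = 0.01235 / 0.10447 ≈ 0.118.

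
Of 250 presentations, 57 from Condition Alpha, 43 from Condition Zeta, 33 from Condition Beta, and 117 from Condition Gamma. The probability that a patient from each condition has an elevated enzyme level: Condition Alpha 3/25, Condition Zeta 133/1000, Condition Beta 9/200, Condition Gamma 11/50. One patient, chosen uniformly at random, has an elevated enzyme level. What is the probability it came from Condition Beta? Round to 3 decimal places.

By Bayes' rule, posterior ∝ prior × likelihood:
  Condition Alpha: 0.228 × 0.12 = 0.02736
  Condition Zeta: 0.172 × 0.133 = 0.022876
  Condition Beta: 0.132 × 0.045 = 0.00594
  Condition Gamma: 0.468 × 0.22 = 0.10296
Total = 0.159136.
P(Condition Beta | evidence) = 0.00594 / 0.159136 ≈ 0.037.

0.037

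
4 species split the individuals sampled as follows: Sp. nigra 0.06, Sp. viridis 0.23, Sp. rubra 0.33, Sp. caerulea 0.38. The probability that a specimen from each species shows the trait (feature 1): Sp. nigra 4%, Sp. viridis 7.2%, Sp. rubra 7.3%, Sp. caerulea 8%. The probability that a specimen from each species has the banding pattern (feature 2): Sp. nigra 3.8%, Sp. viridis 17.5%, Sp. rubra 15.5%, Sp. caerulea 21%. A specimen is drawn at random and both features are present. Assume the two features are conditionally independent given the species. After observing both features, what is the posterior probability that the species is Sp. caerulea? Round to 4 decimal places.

Prior × likelihood for each hypothesis:
  Sp. nigra: 0.06 × 0.04 × 0.038 = 0.0000912
  Sp. viridis: 0.23 × 0.072 × 0.175 = 0.002898
  Sp. rubra: 0.33 × 0.073 × 0.155 = 0.00373395
  Sp. caerulea: 0.38 × 0.08 × 0.21 = 0.006384
Total = 0.01310715.
P(Sp. caerulea | evidence) = 0.006384 / 0.01310715 ≈ 0.4871.

0.4871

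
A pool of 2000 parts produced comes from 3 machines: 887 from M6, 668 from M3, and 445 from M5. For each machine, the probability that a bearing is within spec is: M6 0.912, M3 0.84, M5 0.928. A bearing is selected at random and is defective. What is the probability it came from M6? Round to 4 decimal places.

Taking complements, P(defective | each) = M6 0.088, M3 0.16, M5 0.072.
Prior × likelihood for each hypothesis:
  M6: 0.4435 × 0.088 = 0.039028
  M3: 0.334 × 0.16 = 0.05344
  M5: 0.2225 × 0.072 = 0.01602
Normalizing constant = 0.108488.
P(M6 | evidence) = 0.039028 / 0.108488 ≈ 0.3597.

0.3597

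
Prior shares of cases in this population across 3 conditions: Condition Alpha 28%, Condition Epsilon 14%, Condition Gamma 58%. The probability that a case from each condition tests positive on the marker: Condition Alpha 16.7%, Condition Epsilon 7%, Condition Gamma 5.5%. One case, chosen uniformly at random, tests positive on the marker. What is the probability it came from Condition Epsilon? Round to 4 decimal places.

By Bayes' rule, posterior ∝ prior × likelihood:
  Condition Alpha: 0.28 × 0.167 = 0.04676
  Condition Epsilon: 0.14 × 0.07 = 0.0098
  Condition Gamma: 0.58 × 0.055 = 0.0319
Normalizing constant = 0.08846.
P(Condition Epsilon | evidence) = 0.0098 / 0.08846 ≈ 0.1108.

0.1108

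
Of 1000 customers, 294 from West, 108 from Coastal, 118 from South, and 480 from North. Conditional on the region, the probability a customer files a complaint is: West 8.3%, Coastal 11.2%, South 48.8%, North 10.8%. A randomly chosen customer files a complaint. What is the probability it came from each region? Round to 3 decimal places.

West 0.167, Coastal 0.083, South 0.395, North 0.355

Compute prior × likelihood for every hypothesis:
  West: 0.294 × 0.083 = 0.024402
  Coastal: 0.108 × 0.112 = 0.012096
  South: 0.118 × 0.488 = 0.057584
  North: 0.48 × 0.108 = 0.05184
Sum = 0.145922.
P(West | complaint) = 0.024402/0.145922 ≈ 0.167
P(Coastal | complaint) = 0.012096/0.145922 ≈ 0.083
P(South | complaint) = 0.057584/0.145922 ≈ 0.395
P(North | complaint) = 0.05184/0.145922 ≈ 0.355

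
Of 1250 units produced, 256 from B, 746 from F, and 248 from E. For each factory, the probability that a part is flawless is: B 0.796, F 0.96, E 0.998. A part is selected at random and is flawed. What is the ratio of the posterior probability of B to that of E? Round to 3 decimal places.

105.290

Taking complements, P(flawed | each) = B 0.204, F 0.04, E 0.002.
By Bayes' rule, posterior ∝ prior × likelihood:
  B: 0.2048 × 0.204 = 0.0417792
  F: 0.5968 × 0.04 = 0.023872
  E: 0.1984 × 0.002 = 0.0003968
Total = 0.066048.
The ratio is 0.0417792 / 0.0003968 (the normalizer cancels) = 105.290.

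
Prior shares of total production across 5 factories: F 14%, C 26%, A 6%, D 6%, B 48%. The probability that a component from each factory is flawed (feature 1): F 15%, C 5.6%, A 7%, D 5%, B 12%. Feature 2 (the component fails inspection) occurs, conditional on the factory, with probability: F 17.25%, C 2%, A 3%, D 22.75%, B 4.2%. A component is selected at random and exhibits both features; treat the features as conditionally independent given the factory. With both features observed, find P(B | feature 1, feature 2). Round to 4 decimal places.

By Bayes' rule, posterior ∝ prior × likelihood:
  F: 0.14 × 0.15 × 0.1725 = 0.0036225
  C: 0.26 × 0.056 × 0.02 = 0.0002912
  A: 0.06 × 0.07 × 0.03 = 0.000126
  D: 0.06 × 0.05 × 0.2275 = 0.0006825
  B: 0.48 × 0.12 × 0.042 = 0.0024192
Total = 0.0071414.
P(B | evidence) = 0.0024192 / 0.0071414 ≈ 0.3388.

0.3388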